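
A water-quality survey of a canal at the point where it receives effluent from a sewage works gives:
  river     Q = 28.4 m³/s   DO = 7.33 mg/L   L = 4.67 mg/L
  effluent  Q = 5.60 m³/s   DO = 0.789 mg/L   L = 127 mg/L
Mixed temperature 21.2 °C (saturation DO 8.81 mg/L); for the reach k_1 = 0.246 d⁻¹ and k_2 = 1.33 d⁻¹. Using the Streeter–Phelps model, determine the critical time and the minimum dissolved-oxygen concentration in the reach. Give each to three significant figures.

t_c ≈ 0.998 d; minimum DO ≈ 5.22 mg/L

Mixed DO = (28.4×7.33 + 5.60×0.789)/(28.4+5.60) = 212.6/34.00 = 6.253 mg/L.
Mixed L₀ = (28.4×4.67 + 5.60×127)/(34.00) = 843.8/34.00 = 24.82 mg/L.
Initial deficit D₀ = C_s − DO₀ = 8.81 − 6.253 = 2.557 mg/L.
t_c = (1/1.084) ln[(1.33/0.246)(1 − 2.557×1.084/(0.246×24.82))] = 0.9225 × ln(2.952) = 0.9985 d.
D_c = (0.246/1.33) × 24.82 × e^(−0.246×0.9985) = 0.1850 × 24.82 × 0.7822 = 3.591 mg/L.
Minimum DO = 8.81 − 3.591 = 5.219 mg/L.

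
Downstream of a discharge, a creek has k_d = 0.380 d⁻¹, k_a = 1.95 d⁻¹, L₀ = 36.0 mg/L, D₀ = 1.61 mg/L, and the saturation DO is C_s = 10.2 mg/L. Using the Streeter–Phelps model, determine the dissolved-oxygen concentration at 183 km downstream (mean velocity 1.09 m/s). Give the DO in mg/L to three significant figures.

DO ≈ 6.20 mg/L

Travel time t = x/v = 183 km / (1.09 m/s) = 183000 m / 1.09 m/s = 167900 s = 1.943 d.
k_d L₀/(k_a−k_d) = 0.380×36.0/(1.95−0.380) = 13.68/1.570 = 8.713 mg/L.
e^(−k_d t) = e^(−0.380×1.943) = 0.4779; e^(−k_a t) = e^(−1.95×1.943) = 0.02261.
D = 8.713 × (0.4779 − 0.02261) + 1.61 × 0.02261 = 3.967 + 0.03641 = 4.003 mg/L.
DO = C_s − D = 10.2 − 4.003 = 6.197 mg/L.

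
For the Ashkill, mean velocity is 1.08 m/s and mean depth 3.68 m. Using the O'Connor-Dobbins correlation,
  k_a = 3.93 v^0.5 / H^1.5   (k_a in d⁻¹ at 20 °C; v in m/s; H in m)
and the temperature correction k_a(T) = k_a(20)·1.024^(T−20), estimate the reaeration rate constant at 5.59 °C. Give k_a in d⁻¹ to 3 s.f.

k_a ≈ 0.411 d⁻¹

k_a(20) = 3.93 × 1.08^0.5 / 3.68^1.5 = 3.93 × 1.039 / 7.059 = 0.5785 d⁻¹.
k_a(5.59) = 0.5785 × 1.024^(5.59−20) = 0.5785 × 0.7105 = 0.4111 d⁻¹.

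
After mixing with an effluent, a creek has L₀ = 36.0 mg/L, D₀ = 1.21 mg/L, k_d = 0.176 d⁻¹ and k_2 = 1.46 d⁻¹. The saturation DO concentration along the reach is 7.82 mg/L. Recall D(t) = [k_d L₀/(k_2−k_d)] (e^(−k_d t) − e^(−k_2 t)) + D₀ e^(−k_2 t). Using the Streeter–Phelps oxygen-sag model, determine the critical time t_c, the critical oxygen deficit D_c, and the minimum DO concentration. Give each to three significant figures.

At the critical point dD/dt = 0, so k_d L₀ e^(−k_d t) = k_2 D. Substituting D(t) from the Streeter–Phelps equation and solving for t gives
t_c = ln[(k_2/k_d)(1 − D₀(k_2−k_d)/(k_d L₀))] / (k_2−k_d).
Here k_2−k_d = 1.284 d⁻¹ and 1 − D₀(k_2−k_d)/(k_d L₀) = 1 − 1.21×1.284/(0.176×36.0) = 0.7548, so
t_c = ln(8.295 × 0.7548) / 1.284 = 1.834 / 1.284 = 1.429 d.
D_c = (k_d/k_2) L₀ e^(−k_d t_c) = (0.176/1.46) × 36.0 × e^(−0.176×1.429) = 0.1205 × 36.0 × 0.7777 = 3.375 mg/L.
Minimum DO = C_s − D_c = 7.82 − 3.375 = 4.445 mg/L.

t_c ≈ 1.43 d; D_c ≈ 3.37 mg/L; min DO ≈ 4.45 mg/L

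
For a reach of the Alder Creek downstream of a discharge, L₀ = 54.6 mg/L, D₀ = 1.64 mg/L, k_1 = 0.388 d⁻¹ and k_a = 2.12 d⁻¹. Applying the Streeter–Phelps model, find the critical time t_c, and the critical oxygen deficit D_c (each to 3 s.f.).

t_c = [1/(k_a−k_1)] ln[(k_a/k_1)(1 − D₀(k_a−k_1)/(k_1 L₀))]
= [1/(2.12−0.388)] ln[(2.12/0.388)(1 − 1.64×1.732/(0.388×54.6))]
= (1/1.732) ln[5.464 × 0.8659] = 0.5774 × ln(4.731) = 0.5774 × 1.554 = 0.8973 d.
L(t_c) = L₀ e^(−k_1 t_c) = 54.6 × 0.7060 = 38.55 mg/L, and at the critical point k_a D_c = k_1 L, so D_c = (0.388/2.12) × 38.55 = 7.055 mg/L.

t_c ≈ 0.897 d; D_c ≈ 7.05 mg/L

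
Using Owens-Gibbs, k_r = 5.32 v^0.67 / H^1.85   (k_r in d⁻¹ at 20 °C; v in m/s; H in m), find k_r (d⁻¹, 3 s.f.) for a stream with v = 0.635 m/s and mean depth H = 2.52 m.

k_r = 5.32 × 0.635^0.67 / 2.52^1.85 = 5.32 × 0.7377 / 5.528 = 0.7099 d⁻¹.

k_r ≈ 0.710 d⁻¹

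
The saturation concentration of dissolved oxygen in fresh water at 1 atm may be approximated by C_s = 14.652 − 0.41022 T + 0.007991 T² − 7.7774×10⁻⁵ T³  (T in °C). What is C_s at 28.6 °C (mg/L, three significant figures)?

C_s ≈ 7.64 mg/L

C_s = 14.652 − 0.41022×28.6 + 0.007991×28.6² − 7.7774×10⁻⁵×28.6³ = 7.637 mg/L.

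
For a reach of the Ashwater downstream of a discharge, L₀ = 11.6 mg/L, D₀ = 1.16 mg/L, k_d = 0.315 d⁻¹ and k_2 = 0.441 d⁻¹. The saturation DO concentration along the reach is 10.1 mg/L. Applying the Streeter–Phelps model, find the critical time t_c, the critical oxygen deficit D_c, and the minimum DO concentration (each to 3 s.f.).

t_c ≈ 2.35 d; D_c ≈ 3.96 mg/L; min DO ≈ 6.14 mg/L

At the critical point dD/dt = 0, so k_d L₀ e^(−k_d t) = k_2 D. Substituting D(t) from the Streeter–Phelps equation and solving for t gives
t_c = ln[(k_2/k_d)(1 − D₀(k_2−k_d)/(k_d L₀))] / (k_2−k_d).
Here k_2−k_d = 0.1260 d⁻¹ and 1 − D₀(k_2−k_d)/(k_d L₀) = 1 − 1.16×0.1260/(0.315×11.6) = 0.9600, so
t_c = ln(1.400 × 0.9600) / 0.1260 = 0.2957 / 0.1260 = 2.346 d.
L(t_c) = L₀ e^(−k_d t_c) = 11.6 × 0.4775 = 5.539 mg/L, and at the critical point k_2 D_c = k_d L, so D_c = (0.315/0.441) × 5.539 = 3.957 mg/L.
Minimum DO = C_s − D_c = 10.1 − 3.957 = 6.143 mg/L.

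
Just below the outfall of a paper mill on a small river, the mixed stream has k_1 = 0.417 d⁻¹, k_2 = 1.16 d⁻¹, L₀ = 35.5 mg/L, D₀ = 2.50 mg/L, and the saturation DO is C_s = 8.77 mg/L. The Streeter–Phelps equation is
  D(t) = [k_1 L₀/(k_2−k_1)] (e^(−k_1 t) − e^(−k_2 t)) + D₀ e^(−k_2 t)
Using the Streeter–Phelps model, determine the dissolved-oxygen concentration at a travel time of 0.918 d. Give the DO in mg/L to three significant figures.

k_1 L₀/(k_2−k_1) = 0.417×35.5/(1.16−0.417) = 14.80/0.7430 = 19.92 mg/L.
e^(−k_1 t) = e^(−0.417×0.9180) = 0.6819; e^(−k_2 t) = e^(−1.16×0.9180) = 0.3448.
D = 19.92 × (0.6819 − 0.3448) + 2.50 × 0.3448 = 6.718 + 0.8619 = 7.580 mg/L.
DO = C_s − D = 8.77 − 7.580 = 1.190 mg/L.

DO ≈ 1.19 mg/L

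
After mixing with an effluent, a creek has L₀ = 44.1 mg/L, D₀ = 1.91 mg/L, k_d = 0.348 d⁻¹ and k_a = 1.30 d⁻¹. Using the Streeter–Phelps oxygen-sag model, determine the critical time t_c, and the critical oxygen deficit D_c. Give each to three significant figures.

t_c ≈ 1.25 d; D_c ≈ 7.64 mg/L

With k_a/k_d = 3.736 and 1 − D₀(k_a−k_d)/(k_d L₀) = 0.8815,
t_c = ln(3.736 × 0.8815) / (1.30 − 0.348) = ln(3.293) / 0.9520 = 1.192/0.9520 = 1.252 d.
D_c = (k_d/k_a) L₀ e^(−k_d t_c) = (0.348/1.30) × 44.1 × e^(−0.348×1.252) = 0.2677 × 44.1 × 0.6468 = 7.636 mg/L.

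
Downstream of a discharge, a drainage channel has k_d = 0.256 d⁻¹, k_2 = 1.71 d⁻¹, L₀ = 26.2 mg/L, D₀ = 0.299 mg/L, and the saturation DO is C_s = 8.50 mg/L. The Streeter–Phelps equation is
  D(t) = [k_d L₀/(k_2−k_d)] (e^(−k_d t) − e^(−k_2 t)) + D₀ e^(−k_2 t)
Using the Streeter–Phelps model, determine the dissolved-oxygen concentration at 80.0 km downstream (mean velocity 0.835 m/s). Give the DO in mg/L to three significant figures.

Travel time t = x/v = 80.0 km / (0.835 m/s) = 80000 m / 0.835 m/s = 95810 s = 1.109 d.
k_d L₀/(k_2−k_d) = 0.256×26.2/(1.71−0.256) = 6.707/1.454 = 4.613 mg/L.
e^(−k_d t) = e^(−0.256×1.109) = 0.7529; e^(−k_2 t) = e^(−1.71×1.109) = 0.1501.
D = 4.613 × (0.7529 − 0.1501) + 0.299 × 0.1501 = 2.780 + 0.04489 = 2.825 mg/L.
DO = C_s − D = 8.50 − 2.825 = 5.675 mg/L.

DO ≈ 5.67 mg/L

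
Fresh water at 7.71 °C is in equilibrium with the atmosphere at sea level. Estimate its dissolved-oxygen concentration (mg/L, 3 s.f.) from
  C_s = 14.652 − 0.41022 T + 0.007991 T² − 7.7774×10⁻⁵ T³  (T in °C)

C_s ≈ 11.9 mg/L

C_s = 14.652 − 0.41022×7.71 + 0.007991×7.71² − 7.7774×10⁻⁵×7.71³ = 11.93 mg/L.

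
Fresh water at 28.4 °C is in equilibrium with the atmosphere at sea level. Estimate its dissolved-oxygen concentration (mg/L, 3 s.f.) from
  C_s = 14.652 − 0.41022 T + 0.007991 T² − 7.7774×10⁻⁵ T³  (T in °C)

C_s = 14.652 − 0.41022×28.4 + 0.007991×28.4² − 7.7774×10⁻⁵×28.4³ = 7.665 mg/L.

C_s ≈ 7.67 mg/L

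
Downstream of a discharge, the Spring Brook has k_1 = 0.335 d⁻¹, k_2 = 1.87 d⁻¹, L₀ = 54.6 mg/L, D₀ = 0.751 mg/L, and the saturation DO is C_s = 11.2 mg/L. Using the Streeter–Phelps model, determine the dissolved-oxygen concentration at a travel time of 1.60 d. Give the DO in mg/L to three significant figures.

DO ≈ 4.79 mg/L

k_1 L₀/(k_2−k_1) = 0.335×54.6/(1.87−0.335) = 18.29/1.535 = 11.92 mg/L.
e^(−k_1 t) = e^(−0.335×1.600) = 0.5851; e^(−k_2 t) = e^(−1.87×1.600) = 0.05019.
D = 11.92 × (0.5851 − 0.05019) + 0.751 × 0.05019 = 6.374 + 0.03769 = 6.412 mg/L.
DO = C_s − D = 11.2 − 6.412 = 4.788 mg/L.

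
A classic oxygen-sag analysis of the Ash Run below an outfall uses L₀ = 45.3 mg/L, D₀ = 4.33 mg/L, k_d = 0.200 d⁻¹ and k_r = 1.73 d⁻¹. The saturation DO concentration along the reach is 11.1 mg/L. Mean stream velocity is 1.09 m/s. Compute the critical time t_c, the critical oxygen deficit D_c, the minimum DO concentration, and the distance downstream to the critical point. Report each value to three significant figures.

t_c ≈ 0.551 d; D_c ≈ 4.69 mg/L; min DO ≈ 6.41 mg/L; x_c ≈ 51.9 km

t_c = [1/(k_r−k_d)] ln[(k_r/k_d)(1 − D₀(k_r−k_d)/(k_d L₀))]
= [1/(1.73−0.200)] ln[(1.73/0.200)(1 − 4.33×1.530/(0.200×45.3))]
= (1/1.530) ln[8.650 × 0.2688] = 0.6536 × ln(2.325) = 0.6536 × 0.8437 = 0.5514 d.
L(t_c) = L₀ e^(−k_d t_c) = 45.3 × 0.8956 = 40.57 mg/L, and at the critical point k_r D_c = k_d L, so D_c = (0.200/1.73) × 40.57 = 4.690 mg/L.
Minimum DO = C_s − D_c = 11.1 − 4.690 = 6.410 mg/L.
x_c = v t_c = 1.09 m/s × 0.5514 d × 86400 s/d = 51930 m ≈ 51.9 km.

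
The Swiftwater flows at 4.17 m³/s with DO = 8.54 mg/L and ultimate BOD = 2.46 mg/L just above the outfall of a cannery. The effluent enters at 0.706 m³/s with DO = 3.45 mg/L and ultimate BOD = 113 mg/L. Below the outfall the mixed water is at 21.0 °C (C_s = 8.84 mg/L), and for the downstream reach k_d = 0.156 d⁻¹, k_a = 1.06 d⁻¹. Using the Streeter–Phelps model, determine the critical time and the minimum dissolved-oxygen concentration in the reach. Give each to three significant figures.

t_c ≈ 1.68 d; minimum DO ≈ 6.75 mg/L

Mixed DO = (4.17×8.54 + 0.706×3.45)/(4.17+0.706) = 38.05/4.876 = 7.803 mg/L.
Mixed L₀ = (4.17×2.46 + 0.706×113)/(4.876) = 90.04/4.876 = 18.47 mg/L.
Initial deficit D₀ = C_s − DO₀ = 8.84 − 7.803 = 1.037 mg/L.
t_c = (1/0.9040) ln[(1.06/0.156)(1 − 1.037×0.9040/(0.156×18.47))] = 1.106 × ln(4.584) = 1.684 d.
D_c = (0.156/1.06) × 18.47 × e^(−0.156×1.684) = 0.1472 × 18.47 × 0.7690 = 2.090 mg/L.
Minimum DO = 8.84 − 2.090 = 6.750 mg/L.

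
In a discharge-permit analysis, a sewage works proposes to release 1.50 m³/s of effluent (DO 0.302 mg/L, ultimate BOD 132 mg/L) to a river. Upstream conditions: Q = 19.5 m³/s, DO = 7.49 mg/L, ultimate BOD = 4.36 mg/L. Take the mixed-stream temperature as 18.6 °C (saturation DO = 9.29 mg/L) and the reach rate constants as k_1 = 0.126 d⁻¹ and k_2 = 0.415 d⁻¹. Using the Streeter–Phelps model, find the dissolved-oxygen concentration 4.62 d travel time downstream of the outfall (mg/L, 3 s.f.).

Mixed DO = (19.5×7.49 + 1.50×0.302)/(19.5+1.50) = 146.5/21.00 = 6.977 mg/L.
Mixed L₀ = (19.5×4.36 + 1.50×132)/(21.00) = 283.0/21.00 = 13.48 mg/L.
Initial deficit D₀ = C_s − DO₀ = 9.29 − 6.977 = 2.313 mg/L.
D(4.62) = [0.126×13.48/(0.415−0.126)](e^(−0.126×4.62) − e^(−0.415×4.62)) + 2.313 e^(−0.415×4.62)
= 5.876 × (0.5587 − 0.1470) + 2.313 × 0.1470 = 2.759 mg/L.
DO = 9.29 − 2.759 = 6.531 mg/L.

DO ≈ 6.53 mg/L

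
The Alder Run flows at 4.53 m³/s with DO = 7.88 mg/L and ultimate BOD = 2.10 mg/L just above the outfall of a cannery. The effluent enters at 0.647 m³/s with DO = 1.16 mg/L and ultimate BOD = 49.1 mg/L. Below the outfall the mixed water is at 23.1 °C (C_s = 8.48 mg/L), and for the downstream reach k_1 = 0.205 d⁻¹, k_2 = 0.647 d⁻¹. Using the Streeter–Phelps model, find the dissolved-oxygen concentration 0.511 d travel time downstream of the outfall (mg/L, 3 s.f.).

Mixed DO = (4.53×7.88 + 0.647×1.16)/(4.53+0.647) = 36.45/5.177 = 7.040 mg/L.
Mixed L₀ = (4.53×2.10 + 0.647×49.1)/(5.177) = 41.28/5.177 = 7.974 mg/L.
Initial deficit D₀ = C_s − DO₀ = 8.48 − 7.040 = 1.440 mg/L.
D(0.511) = [0.205×7.974/(0.647−0.205)](e^(−0.205×0.511) − e^(−0.647×0.511)) + 1.440 e^(−0.647×0.511)
= 3.698 × (0.9005 − 0.7185) + 1.440 × 0.7185 = 1.708 mg/L.
DO = 8.48 − 1.708 = 6.772 mg/L.

DO ≈ 6.77 mg/L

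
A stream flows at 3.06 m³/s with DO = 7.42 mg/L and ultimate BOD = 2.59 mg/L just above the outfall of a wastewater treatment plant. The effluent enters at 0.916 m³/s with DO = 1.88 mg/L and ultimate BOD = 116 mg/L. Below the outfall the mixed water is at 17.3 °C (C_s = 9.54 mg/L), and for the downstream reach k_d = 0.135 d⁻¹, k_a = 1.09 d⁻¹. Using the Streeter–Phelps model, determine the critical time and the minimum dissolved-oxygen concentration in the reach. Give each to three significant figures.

Mixed DO = (3.06×7.42 + 0.916×1.88)/(3.06+0.916) = 24.43/3.976 = 6.144 mg/L.
Mixed L₀ = (3.06×2.59 + 0.916×116)/(3.976) = 114.2/3.976 = 28.72 mg/L.
Initial deficit D₀ = C_s − DO₀ = 9.54 − 6.144 = 3.396 mg/L.
t_c = (1/0.9550) ln[(1.09/0.135)(1 − 3.396×0.9550/(0.135×28.72))] = 1.047 × ln(1.319) = 0.2900 d.
D_c = (0.135/1.09) × 28.72 × e^(−0.135×0.2900) = 0.1239 × 28.72 × 0.9616 = 3.420 mg/L.
Minimum DO = 9.54 − 3.420 = 6.120 mg/L.

t_c ≈ 0.290 d; minimum DO ≈ 6.12 mg/L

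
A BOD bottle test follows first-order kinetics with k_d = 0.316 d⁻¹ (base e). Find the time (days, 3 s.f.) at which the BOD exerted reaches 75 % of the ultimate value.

t ≈ 4.39 d

y/L₀ = 1 − e^(−k_d t) = 0.75 ⇒ e^(−k_d t) = 0.250
t = −ln(0.250) / 0.316 = 1.386 / 0.316 = 4.387 d.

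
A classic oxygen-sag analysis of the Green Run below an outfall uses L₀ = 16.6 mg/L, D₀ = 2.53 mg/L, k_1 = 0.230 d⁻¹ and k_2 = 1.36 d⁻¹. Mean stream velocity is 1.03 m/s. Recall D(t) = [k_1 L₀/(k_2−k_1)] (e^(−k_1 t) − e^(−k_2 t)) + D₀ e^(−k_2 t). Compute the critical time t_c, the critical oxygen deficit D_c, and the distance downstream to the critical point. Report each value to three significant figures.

t_c ≈ 0.350 d; D_c ≈ 2.59 mg/L; x_c ≈ 31.2 km

With k_2/k_1 = 5.913 and 1 − D₀(k_2−k_1)/(k_1 L₀) = 0.2512,
t_c = ln(5.913 × 0.2512) / (1.36 − 0.230) = ln(1.485) / 1.130 = 0.3957/1.130 = 0.3502 d.
L(t_c) = L₀ e^(−k_1 t_c) = 16.6 × 0.9226 = 15.32 mg/L, and at the critical point k_2 D_c = k_1 L, so D_c = (0.230/1.36) × 15.32 = 2.590 mg/L.
x_c = v t_c = 1.03 m/s × 0.3502 d × 86400 s/d = 31160 m ≈ 31.2 km.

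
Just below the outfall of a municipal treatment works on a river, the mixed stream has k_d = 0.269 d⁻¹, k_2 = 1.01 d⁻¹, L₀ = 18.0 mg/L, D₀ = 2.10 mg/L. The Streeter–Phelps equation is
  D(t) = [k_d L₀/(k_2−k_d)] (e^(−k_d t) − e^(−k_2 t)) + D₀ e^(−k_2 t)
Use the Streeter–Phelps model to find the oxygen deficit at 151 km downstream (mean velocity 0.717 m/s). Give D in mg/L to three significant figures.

Travel time t = x/v = 151 km / (0.717 m/s) = 151000 m / 0.717 m/s = 210600 s = 2.437 d.
k_d L₀/(k_2−k_d) = 0.269×18.0/(1.01−0.269) = 4.842/0.7410 = 6.534 mg/L.
e^(−k_d t) = e^(−0.269×2.437) = 0.5191; e^(−k_2 t) = e^(−1.01×2.437) = 0.08528.
D = 6.534 × (0.5191 − 0.08528) + 2.10 × 0.08528 = 2.835 + 0.1791 = 3.014 mg/L.

D ≈ 3.01 mg/L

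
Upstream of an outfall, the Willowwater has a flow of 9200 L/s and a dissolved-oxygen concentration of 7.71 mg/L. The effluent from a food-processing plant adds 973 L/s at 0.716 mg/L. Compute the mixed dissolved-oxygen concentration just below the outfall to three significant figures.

Flow-weighted mixing: C = (Q_r C_r + Q_w C_w)/(Q_r + Q_w)
= (9200×7.71 + 973×0.716)/(9200 + 973) = 71630/10170 = 7.041 mg/L.

7.04 mg/L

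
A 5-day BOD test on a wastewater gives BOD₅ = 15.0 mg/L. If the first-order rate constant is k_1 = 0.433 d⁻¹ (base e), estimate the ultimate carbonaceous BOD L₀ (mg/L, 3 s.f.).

BOD₅ = L₀(1 − e^(−5k_1)) ⇒ L₀ = BOD₅ / (1 − e^(−5×0.433))
= 15.0 / (1 − 0.1147) = 15.0 / 0.8853 = 16.94 mg/L.

L₀ ≈ 16.9 mg/L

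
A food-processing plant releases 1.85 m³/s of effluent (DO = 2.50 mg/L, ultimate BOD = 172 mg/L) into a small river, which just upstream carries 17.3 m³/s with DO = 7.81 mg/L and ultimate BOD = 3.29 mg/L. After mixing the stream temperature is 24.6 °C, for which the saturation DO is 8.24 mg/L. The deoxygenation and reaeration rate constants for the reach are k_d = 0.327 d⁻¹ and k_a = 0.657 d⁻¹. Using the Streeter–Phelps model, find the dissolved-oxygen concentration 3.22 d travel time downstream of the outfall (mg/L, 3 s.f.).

Mixed DO = (17.3×7.81 + 1.85×2.50)/(17.3+1.85) = 139.7/19.15 = 7.297 mg/L.
Mixed L₀ = (17.3×3.29 + 1.85×172)/(19.15) = 375.1/19.15 = 19.59 mg/L.
Initial deficit D₀ = C_s − DO₀ = 8.24 − 7.297 = 0.9430 mg/L.
D(3.22) = [0.327×19.59/(0.657−0.327)](e^(−0.327×3.22) − e^(−0.657×3.22)) + 0.9430 e^(−0.657×3.22)
= 19.41 × (0.3489 − 0.1206) + 0.9430 × 0.1206 = 4.546 mg/L.
DO = 8.24 − 4.546 = 3.694 mg/L.

DO ≈ 3.69 mg/L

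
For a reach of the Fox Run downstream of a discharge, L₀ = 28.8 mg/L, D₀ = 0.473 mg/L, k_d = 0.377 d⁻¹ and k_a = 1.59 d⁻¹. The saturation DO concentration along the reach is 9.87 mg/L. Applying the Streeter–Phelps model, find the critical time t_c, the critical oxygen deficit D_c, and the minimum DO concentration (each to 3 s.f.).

With k_a/k_d = 4.218 and 1 − D₀(k_a−k_d)/(k_d L₀) = 0.9472,
t_c = ln(4.218 × 0.9472) / (1.59 − 0.377) = ln(3.995) / 1.213 = 1.385/1.213 = 1.142 d.
L(t_c) = L₀ e^(−k_d t_c) = 28.8 × 0.6502 = 18.73 mg/L, and at the critical point k_a D_c = k_d L, so D_c = (0.377/1.59) × 18.73 = 4.440 mg/L.
Minimum DO = C_s − D_c = 9.87 − 4.440 = 5.430 mg/L.

t_c ≈ 1.14 d; D_c ≈ 4.44 mg/L; min DO ≈ 5.43 mg/L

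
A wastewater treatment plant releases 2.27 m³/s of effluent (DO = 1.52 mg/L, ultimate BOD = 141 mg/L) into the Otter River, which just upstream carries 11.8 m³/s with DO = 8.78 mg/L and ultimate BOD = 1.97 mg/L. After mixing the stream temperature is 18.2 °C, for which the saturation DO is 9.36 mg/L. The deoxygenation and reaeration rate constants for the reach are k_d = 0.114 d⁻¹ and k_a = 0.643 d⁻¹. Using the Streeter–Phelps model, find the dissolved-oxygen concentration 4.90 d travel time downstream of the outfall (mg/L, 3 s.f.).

Mixed DO = (11.8×8.78 + 2.27×1.52)/(11.8+2.27) = 107.1/14.07 = 7.609 mg/L.
Mixed L₀ = (11.8×1.97 + 2.27×141)/(14.07) = 343.3/14.07 = 24.40 mg/L.
Initial deficit D₀ = C_s − DO₀ = 9.36 − 7.609 = 1.751 mg/L.
D(4.90) = [0.114×24.40/(0.643−0.114)](e^(−0.114×4.90) − e^(−0.643×4.90)) + 1.751 e^(−0.643×4.90)
= 5.258 × (0.5720 − 0.04282) + 1.751 × 0.04282 = 2.858 mg/L.
DO = 9.36 − 2.858 = 6.502 mg/L.

DO ≈ 6.50 mg/L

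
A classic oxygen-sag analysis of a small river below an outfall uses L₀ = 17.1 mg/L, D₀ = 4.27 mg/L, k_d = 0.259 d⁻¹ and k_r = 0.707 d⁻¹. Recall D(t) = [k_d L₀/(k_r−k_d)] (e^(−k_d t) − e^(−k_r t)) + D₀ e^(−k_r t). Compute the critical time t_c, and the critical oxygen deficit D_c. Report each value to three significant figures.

t_c ≈ 0.979 d; D_c ≈ 4.86 mg/L

With k_r/k_d = 2.730 and 1 − D₀(k_r−k_d)/(k_d L₀) = 0.5681,
t_c = ln(2.730 × 0.5681) / (0.707 − 0.259) = ln(1.551) / 0.4480 = 0.4387/0.4480 = 0.9792 d.
D_c = (k_d/k_r) L₀ e^(−k_d t_c) = (0.259/0.707) × 17.1 × e^(−0.259×0.9792) = 0.3663 × 17.1 × 0.7760 = 4.861 mg/L.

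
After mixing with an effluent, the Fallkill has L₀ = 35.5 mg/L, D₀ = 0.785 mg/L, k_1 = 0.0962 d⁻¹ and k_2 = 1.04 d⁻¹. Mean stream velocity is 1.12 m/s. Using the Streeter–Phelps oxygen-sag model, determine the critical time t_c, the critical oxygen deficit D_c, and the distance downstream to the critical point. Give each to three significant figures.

t_c ≈ 2.26 d; D_c ≈ 2.64 mg/L; x_c ≈ 219 km

At the critical point dD/dt = 0, so k_1 L₀ e^(−k_1 t) = k_2 D. Substituting D(t) from the Streeter–Phelps equation and solving for t gives
t_c = ln[(k_2/k_1)(1 − D₀(k_2−k_1)/(k_1 L₀))] / (k_2−k_1).
Here k_2−k_1 = 0.9438 d⁻¹ and 1 − D₀(k_2−k_1)/(k_1 L₀) = 1 − 0.785×0.9438/(0.0962×35.5) = 0.7831, so
t_c = ln(10.81 × 0.7831) / 0.9438 = 2.136 / 0.9438 = 2.263 d.
D_c = (k_1/k_2) L₀ e^(−k_1 t_c) = (0.0962/1.04) × 35.5 × e^(−0.0962×2.263) = 0.09250 × 35.5 × 0.8044 = 2.641 mg/L.
x_c = v t_c = 1.12 m/s × 2.263 d × 86400 s/d = 219000 m ≈ 219 km.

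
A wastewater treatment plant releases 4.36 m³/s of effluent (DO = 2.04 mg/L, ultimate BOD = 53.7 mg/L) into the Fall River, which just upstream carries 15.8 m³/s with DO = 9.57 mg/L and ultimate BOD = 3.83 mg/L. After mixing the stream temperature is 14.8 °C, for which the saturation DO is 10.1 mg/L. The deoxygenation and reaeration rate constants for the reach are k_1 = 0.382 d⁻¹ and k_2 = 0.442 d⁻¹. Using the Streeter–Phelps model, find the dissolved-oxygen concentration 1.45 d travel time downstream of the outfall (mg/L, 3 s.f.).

Mixed DO = (15.8×9.57 + 4.36×2.04)/(15.8+4.36) = 160.1/20.16 = 7.941 mg/L.
Mixed L₀ = (15.8×3.83 + 4.36×53.7)/(20.16) = 294.6/20.16 = 14.62 mg/L.
Initial deficit D₀ = C_s − DO₀ = 10.1 − 7.941 = 2.159 mg/L.
D(1.45) = [0.382×14.62/(0.442−0.382)](e^(−0.382×1.45) − e^(−0.442×1.45)) + 2.159 e^(−0.442×1.45)
= 93.05 × (0.5747 − 0.5268) + 2.159 × 0.5268 = 5.593 mg/L.
DO = 10.1 − 5.593 = 4.507 mg/L.

DO ≈ 4.51 mg/L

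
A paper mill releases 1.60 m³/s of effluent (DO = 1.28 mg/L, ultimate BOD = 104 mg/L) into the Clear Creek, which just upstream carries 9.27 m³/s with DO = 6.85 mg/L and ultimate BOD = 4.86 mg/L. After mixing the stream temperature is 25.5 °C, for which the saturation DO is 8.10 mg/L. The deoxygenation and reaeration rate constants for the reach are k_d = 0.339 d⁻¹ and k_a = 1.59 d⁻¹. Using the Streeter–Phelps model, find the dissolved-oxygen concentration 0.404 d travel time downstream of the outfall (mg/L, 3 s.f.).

Mixed DO = (9.27×6.85 + 1.60×1.28)/(9.27+1.60) = 65.55/10.87 = 6.030 mg/L.
Mixed L₀ = (9.27×4.86 + 1.60×104)/(10.87) = 211.5/10.87 = 19.45 mg/L.
Initial deficit D₀ = C_s − DO₀ = 8.10 − 6.030 = 2.070 mg/L.
D(0.404) = [0.339×19.45/(1.59−0.339)](e^(−0.339×0.404) − e^(−1.59×0.404)) + 2.070 e^(−1.59×0.404)
= 5.271 × (0.8720 − 0.5260) + 2.070 × 0.5260 = 2.913 mg/L.
DO = 8.10 − 2.913 = 5.187 mg/L.

DO ≈ 5.19 mg/L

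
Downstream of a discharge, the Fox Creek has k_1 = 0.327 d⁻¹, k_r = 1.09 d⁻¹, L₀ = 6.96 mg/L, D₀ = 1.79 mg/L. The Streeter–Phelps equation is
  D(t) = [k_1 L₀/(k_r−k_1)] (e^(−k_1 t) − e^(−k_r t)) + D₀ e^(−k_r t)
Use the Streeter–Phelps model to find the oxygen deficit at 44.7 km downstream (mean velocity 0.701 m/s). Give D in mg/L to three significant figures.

D ≈ 1.81 mg/L

Travel time t = x/v = 44.7 km / (0.701 m/s) = 44700 m / 0.701 m/s = 63770 s = 0.7380 d.
k_1 L₀/(k_r−k_1) = 0.327×6.96/(1.09−0.327) = 2.276/0.7630 = 2.983 mg/L.
e^(−k_1 t) = e^(−0.327×0.7380) = 0.7856; e^(−k_r t) = e^(−1.09×0.7380) = 0.4473.
D = 2.983 × (0.7856 − 0.4473) + 1.79 × 0.4473 = 1.009 + 0.8007 = 1.810 mg/L.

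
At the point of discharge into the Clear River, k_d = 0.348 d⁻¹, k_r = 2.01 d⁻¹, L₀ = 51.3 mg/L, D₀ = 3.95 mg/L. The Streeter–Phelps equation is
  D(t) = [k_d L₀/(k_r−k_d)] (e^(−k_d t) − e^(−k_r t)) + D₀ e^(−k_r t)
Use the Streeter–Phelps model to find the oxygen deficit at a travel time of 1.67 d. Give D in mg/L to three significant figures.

D ≈ 5.77 mg/L

k_d L₀/(k_r−k_d) = 0.348×51.3/(2.01−0.348) = 17.85/1.662 = 10.74 mg/L.
e^(−k_d t) = e^(−0.348×1.670) = 0.5592; e^(−k_r t) = e^(−2.01×1.670) = 0.03485.
D = 10.74 × (0.5592 − 0.03485) + 3.95 × 0.03485 = 5.633 + 0.1377 = 5.771 mg/L.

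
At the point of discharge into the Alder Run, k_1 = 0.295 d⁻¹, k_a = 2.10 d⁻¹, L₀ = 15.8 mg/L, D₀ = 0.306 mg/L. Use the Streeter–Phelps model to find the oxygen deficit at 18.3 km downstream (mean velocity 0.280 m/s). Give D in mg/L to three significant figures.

D ≈ 1.60 mg/L

Travel time t = x/v = 18.3 km / (0.280 m/s) = 18300 m / 0.280 m/s = 65360 s = 0.7564 d.
k_1 L₀/(k_a−k_1) = 0.295×15.8/(2.10−0.295) = 4.661/1.805 = 2.582 mg/L.
e^(−k_1 t) = e^(−0.295×0.7564) = 0.8000; e^(−k_a t) = e^(−2.10×0.7564) = 0.2042.
D = 2.582 × (0.8000 − 0.2042) + 0.306 × 0.2042 = 1.538 + 0.06249 = 1.601 mg/L.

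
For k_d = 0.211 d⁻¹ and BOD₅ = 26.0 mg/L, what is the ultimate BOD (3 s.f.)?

L₀ ≈ 39.9 mg/L

BOD₅ = L₀(1 − e^(−5k_d)) ⇒ L₀ = BOD₅ / (1 − e^(−5×0.211))
= 26.0 / (1 − 0.3482) = 26.0 / 0.6518 = 39.89 mg/L.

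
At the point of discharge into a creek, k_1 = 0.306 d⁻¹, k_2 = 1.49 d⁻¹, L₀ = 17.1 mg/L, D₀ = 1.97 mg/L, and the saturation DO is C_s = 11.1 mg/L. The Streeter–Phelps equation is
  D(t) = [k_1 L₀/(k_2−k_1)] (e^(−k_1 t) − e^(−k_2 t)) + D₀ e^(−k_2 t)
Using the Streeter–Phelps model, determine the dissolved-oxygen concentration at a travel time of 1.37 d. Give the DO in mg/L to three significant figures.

DO ≈ 8.51 mg/L

k_1 L₀/(k_2−k_1) = 0.306×17.1/(1.49−0.306) = 5.233/1.184 = 4.419 mg/L.
e^(−k_1 t) = e^(−0.306×1.370) = 0.6576; e^(−k_2 t) = e^(−1.49×1.370) = 0.1299.
D = 4.419 × (0.6576 − 0.1299) + 1.97 × 0.1299 = 2.332 + 0.2558 = 2.588 mg/L.
DO = C_s − D = 11.1 − 2.588 = 8.512 mg/L.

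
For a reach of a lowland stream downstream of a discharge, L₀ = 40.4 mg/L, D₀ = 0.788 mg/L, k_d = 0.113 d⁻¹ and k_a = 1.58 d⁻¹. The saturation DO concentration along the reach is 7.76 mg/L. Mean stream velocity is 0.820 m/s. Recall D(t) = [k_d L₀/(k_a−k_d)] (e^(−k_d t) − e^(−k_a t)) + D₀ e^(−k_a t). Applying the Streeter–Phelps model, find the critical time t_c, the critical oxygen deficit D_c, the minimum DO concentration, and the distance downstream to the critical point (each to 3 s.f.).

With k_a/k_d = 13.98 and 1 − D₀(k_a−k_d)/(k_d L₀) = 0.7468,
t_c = ln(13.98 × 0.7468) / (1.58 − 0.113) = ln(10.44) / 1.467 = 2.346/1.467 = 1.599 d.
D_c = (k_d/k_a) L₀ e^(−k_d t_c) = (0.113/1.58) × 40.4 × e^(−0.113×1.599) = 0.07152 × 40.4 × 0.8347 = 2.412 mg/L.
Minimum DO = C_s − D_c = 7.76 − 2.412 = 5.348 mg/L.
x_c = v t_c = 0.820 m/s × 1.599 d × 86400 s/d = 113300 m ≈ 113 km.

t_c ≈ 1.60 d; D_c ≈ 2.41 mg/L; min DO ≈ 5.35 mg/L; x_c ≈ 113 km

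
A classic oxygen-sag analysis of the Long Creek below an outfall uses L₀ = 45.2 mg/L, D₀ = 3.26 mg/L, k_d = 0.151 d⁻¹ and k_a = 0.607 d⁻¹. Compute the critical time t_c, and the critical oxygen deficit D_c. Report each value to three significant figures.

t_c ≈ 2.51 d; D_c ≈ 7.69 mg/L

At the critical point dD/dt = 0, so k_d L₀ e^(−k_d t) = k_a D. Substituting D(t) from the Streeter–Phelps equation and solving for t gives
t_c = ln[(k_a/k_d)(1 − D₀(k_a−k_d)/(k_d L₀))] / (k_a−k_d).
Here k_a−k_d = 0.4560 d⁻¹ and 1 − D₀(k_a−k_d)/(k_d L₀) = 1 − 3.26×0.4560/(0.151×45.2) = 0.7822, so
t_c = ln(4.020 × 0.7822) / 0.4560 = 1.146 / 0.4560 = 2.512 d.
L(t_c) = L₀ e^(−k_d t_c) = 45.2 × 0.6843 = 30.93 mg/L, and at the critical point k_a D_c = k_d L, so D_c = (0.151/0.607) × 30.93 = 7.694 mg/L.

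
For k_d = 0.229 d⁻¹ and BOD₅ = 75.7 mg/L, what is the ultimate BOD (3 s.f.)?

BOD₅ = L₀(1 − e^(−5k_d)) ⇒ L₀ = BOD₅ / (1 − e^(−5×0.229))
= 75.7 / (1 − 0.3182) = 75.7 / 0.6818 = 111.0 mg/L.

L₀ ≈ 111 mg/L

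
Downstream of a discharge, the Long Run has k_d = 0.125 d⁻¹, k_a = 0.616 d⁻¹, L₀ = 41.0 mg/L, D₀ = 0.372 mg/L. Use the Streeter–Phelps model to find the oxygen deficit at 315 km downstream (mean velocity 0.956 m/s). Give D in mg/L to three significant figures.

Travel time t = x/v = 315 km / (0.956 m/s) = 315000 m / 0.956 m/s = 329500 s = 3.814 d.
k_d L₀/(k_a−k_d) = 0.125×41.0/(0.616−0.125) = 5.125/0.4910 = 10.44 mg/L.
e^(−k_d t) = e^(−0.125×3.814) = 0.6208; e^(−k_a t) = e^(−0.616×3.814) = 0.09545.
D = 10.44 × (0.6208 − 0.09545) + 0.372 × 0.09545 = 5.484 + 0.03551 = 5.519 mg/L.

D ≈ 5.52 mg/L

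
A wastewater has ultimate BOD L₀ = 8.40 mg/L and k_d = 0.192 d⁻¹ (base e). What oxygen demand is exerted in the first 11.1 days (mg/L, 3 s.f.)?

y_t = L₀(1 − e^(−k_d t)) = 8.40 × (1 − e^(−0.192×11.1))
= 8.40 × (1 − 0.1187) = 8.40 × 0.8813 = 7.403 mg/L.

y ≈ 7.40 mg/L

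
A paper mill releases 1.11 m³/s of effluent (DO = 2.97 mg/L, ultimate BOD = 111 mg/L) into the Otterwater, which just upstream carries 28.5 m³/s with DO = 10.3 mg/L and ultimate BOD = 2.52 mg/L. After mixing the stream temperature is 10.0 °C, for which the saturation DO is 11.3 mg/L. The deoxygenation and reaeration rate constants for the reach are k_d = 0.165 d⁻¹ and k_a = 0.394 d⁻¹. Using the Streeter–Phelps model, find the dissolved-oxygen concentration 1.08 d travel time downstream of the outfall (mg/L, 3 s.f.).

Mixed DO = (28.5×10.3 + 1.11×2.97)/(28.5+1.11) = 296.8/29.61 = 10.03 mg/L.
Mixed L₀ = (28.5×2.52 + 1.11×111)/(29.61) = 195.0/29.61 = 6.587 mg/L.
Initial deficit D₀ = C_s − DO₀ = 11.3 − 10.03 = 1.275 mg/L.
D(1.08) = [0.165×6.587/(0.394−0.165)](e^(−0.165×1.08) − e^(−0.394×1.08)) + 1.275 e^(−0.394×1.08)
= 4.746 × (0.8368 − 0.6534) + 1.275 × 0.6534 = 1.703 mg/L.
DO = 11.3 − 1.703 = 9.597 mg/L.

DO ≈ 9.60 mg/L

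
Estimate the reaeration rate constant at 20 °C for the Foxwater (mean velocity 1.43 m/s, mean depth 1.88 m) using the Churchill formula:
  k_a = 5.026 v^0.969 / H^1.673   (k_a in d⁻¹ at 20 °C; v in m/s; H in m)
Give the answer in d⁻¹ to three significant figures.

k_a = 5.026 × 1.43^0.969 / 1.88^1.673 = 5.026 × 1.414 / 2.875 = 2.472 d⁻¹.

k_a ≈ 2.47 d⁻¹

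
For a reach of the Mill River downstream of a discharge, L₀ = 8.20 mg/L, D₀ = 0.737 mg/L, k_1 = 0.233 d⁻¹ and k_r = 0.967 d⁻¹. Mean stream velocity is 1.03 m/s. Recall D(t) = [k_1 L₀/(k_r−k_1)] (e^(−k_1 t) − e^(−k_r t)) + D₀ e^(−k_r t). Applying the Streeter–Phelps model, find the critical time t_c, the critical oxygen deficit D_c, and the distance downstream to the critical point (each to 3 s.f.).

t_c = [1/(k_r−k_1)] ln[(k_r/k_1)(1 − D₀(k_r−k_1)/(k_1 L₀))]
= [1/(0.967−0.233)] ln[(0.967/0.233)(1 − 0.737×0.7340/(0.233×8.20))]
= (1/0.7340) ln[4.150 × 0.7169] = 1.362 × ln(2.975) = 1.362 × 1.090 = 1.485 d.
L(t_c) = L₀ e^(−k_1 t_c) = 8.20 × 0.7074 = 5.801 mg/L, and at the critical point k_r D_c = k_1 L, so D_c = (0.233/0.967) × 5.801 = 1.398 mg/L.
x_c = v t_c = 1.03 m/s × 1.485 d × 86400 s/d = 132200 m ≈ 132 km.

t_c ≈ 1.49 d; D_c ≈ 1.40 mg/L; x_c ≈ 132 km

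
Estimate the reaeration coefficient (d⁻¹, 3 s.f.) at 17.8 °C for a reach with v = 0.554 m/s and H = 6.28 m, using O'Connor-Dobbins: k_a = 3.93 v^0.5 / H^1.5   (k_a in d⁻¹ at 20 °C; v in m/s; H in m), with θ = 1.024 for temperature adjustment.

k_a ≈ 0.176 d⁻¹

k_a(20) = 3.93 × 0.554^0.5 / 6.28^1.5 = 3.93 × 0.7443 / 15.74 = 0.1859 d⁻¹.
k_a(17.8) = 0.1859 × 1.024^(17.8−20) = 0.1859 × 0.9492 = 0.1764 d⁻¹.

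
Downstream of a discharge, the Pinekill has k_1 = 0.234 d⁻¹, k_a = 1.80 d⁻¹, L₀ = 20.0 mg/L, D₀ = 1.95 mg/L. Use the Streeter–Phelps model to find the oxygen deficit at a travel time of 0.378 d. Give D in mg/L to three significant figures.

k_1 L₀/(k_a−k_1) = 0.234×20.0/(1.80−0.234) = 4.680/1.566 = 2.989 mg/L.
e^(−k_1 t) = e^(−0.234×0.3780) = 0.9153; e^(−k_a t) = e^(−1.80×0.3780) = 0.5064.
D = 2.989 × (0.9153 − 0.5064) + 1.95 × 0.5064 = 1.222 + 0.9875 = 2.210 mg/L.

D ≈ 2.21 mg/L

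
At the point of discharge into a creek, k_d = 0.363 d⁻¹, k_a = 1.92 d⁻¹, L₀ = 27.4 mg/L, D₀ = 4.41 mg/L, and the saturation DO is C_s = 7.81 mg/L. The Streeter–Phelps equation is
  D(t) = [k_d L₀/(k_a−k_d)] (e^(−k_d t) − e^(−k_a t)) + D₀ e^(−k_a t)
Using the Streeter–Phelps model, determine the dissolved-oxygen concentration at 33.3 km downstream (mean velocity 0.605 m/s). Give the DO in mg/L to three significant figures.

Travel time t = x/v = 33.3 km / (0.605 m/s) = 33300 m / 0.605 m/s = 55040 s = 0.6371 d.
k_d L₀/(k_a−k_d) = 0.363×27.4/(1.92−0.363) = 9.946/1.557 = 6.388 mg/L.
e^(−k_d t) = e^(−0.363×0.6371) = 0.7935; e^(−k_a t) = e^(−1.92×0.6371) = 0.2943.
D = 6.388 × (0.7935 − 0.2943) + 4.41 × 0.2943 = 3.189 + 1.298 = 4.487 mg/L.
DO = C_s − D = 7.81 − 4.487 = 3.323 mg/L.

DO ≈ 3.32 mg/L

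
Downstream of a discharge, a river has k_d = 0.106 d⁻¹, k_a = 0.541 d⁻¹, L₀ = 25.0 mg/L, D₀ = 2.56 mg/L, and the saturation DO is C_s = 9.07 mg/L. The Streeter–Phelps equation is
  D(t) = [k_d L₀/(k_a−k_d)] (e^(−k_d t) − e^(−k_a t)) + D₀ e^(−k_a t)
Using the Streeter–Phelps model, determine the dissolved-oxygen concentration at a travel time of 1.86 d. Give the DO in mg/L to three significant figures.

DO ≈ 5.36 mg/L

k_d L₀/(k_a−k_d) = 0.106×25.0/(0.541−0.106) = 2.650/0.4350 = 6.092 mg/L.
e^(−k_d t) = e^(−0.106×1.860) = 0.8211; e^(−k_a t) = e^(−0.541×1.860) = 0.3656.
D = 6.092 × (0.8211 − 0.3656) + 2.56 × 0.3656 = 2.775 + 0.9359 = 3.711 mg/L.
DO = C_s − D = 9.07 − 3.711 = 5.359 mg/L.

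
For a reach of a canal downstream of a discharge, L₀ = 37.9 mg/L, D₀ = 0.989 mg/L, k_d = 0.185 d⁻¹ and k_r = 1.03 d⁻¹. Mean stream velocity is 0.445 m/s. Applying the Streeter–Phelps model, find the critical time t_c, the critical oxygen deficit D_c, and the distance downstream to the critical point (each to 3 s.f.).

t_c = [1/(k_r−k_d)] ln[(k_r/k_d)(1 − D₀(k_r−k_d)/(k_d L₀))]
= [1/(1.03−0.185)] ln[(1.03/0.185)(1 − 0.989×0.8450/(0.185×37.9))]
= (1/0.8450) ln[5.568 × 0.8808] = 1.183 × ln(4.904) = 1.183 × 1.590 = 1.882 d.
D_c = (k_d/k_r) L₀ e^(−k_d t_c) = (0.185/1.03) × 37.9 × e^(−0.185×1.882) = 0.1796 × 37.9 × 0.7060 = 4.806 mg/L.
x_c = v t_c = 0.445 m/s × 1.882 d × 86400 s/d = 72350 m ≈ 72.3 km.

t_c ≈ 1.88 d; D_c ≈ 4.81 mg/L; x_c ≈ 72.3 km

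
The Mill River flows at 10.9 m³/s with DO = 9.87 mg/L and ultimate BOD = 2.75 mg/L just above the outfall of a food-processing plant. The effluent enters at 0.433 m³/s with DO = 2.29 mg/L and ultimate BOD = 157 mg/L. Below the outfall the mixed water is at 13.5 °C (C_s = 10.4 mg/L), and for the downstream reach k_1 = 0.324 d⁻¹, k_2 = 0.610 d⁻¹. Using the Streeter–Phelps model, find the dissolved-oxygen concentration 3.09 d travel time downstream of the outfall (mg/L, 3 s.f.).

Mixed DO = (10.9×9.87 + 0.433×2.29)/(10.9+0.433) = 108.6/11.33 = 9.580 mg/L.
Mixed L₀ = (10.9×2.75 + 0.433×157)/(11.33) = 97.96/11.33 = 8.643 mg/L.
Initial deficit D₀ = C_s − DO₀ = 10.4 − 9.580 = 0.8196 mg/L.
D(3.09) = [0.324×8.643/(0.610−0.324)](e^(−0.324×3.09) − e^(−0.610×3.09)) + 0.8196 e^(−0.610×3.09)
= 9.792 × (0.3675 − 0.1518) + 0.8196 × 0.1518 = 2.236 mg/L.
DO = 10.4 − 2.236 = 8.164 mg/L.

DO ≈ 8.16 mg/L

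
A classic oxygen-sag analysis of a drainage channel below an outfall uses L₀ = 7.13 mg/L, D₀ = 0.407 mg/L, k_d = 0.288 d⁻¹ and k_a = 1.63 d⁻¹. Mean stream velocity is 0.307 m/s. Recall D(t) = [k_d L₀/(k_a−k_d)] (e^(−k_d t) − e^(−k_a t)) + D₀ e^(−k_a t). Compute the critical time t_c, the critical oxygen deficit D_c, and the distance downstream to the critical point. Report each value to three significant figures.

At the critical point dD/dt = 0, so k_d L₀ e^(−k_d t) = k_a D. Substituting D(t) from the Streeter–Phelps equation and solving for t gives
t_c = ln[(k_a/k_d)(1 − D₀(k_a−k_d)/(k_d L₀))] / (k_a−k_d).
Here k_a−k_d = 1.342 d⁻¹ and 1 − D₀(k_a−k_d)/(k_d L₀) = 1 − 0.407×1.342/(0.288×7.13) = 0.7340, so
t_c = ln(5.660 × 0.7340) / 1.342 = 1.424 / 1.342 = 1.061 d.
D_c = (k_d/k_a) L₀ e^(−k_d t_c) = (0.288/1.63) × 7.13 × e^(−0.288×1.061) = 0.1767 × 7.13 × 0.7367 = 0.9280 mg/L.
x_c = v t_c = 0.307 m/s × 1.061 d × 86400 s/d = 28150 m ≈ 28.1 km.

t_c ≈ 1.06 d; D_c ≈ 0.928 mg/L; x_c ≈ 28.1 km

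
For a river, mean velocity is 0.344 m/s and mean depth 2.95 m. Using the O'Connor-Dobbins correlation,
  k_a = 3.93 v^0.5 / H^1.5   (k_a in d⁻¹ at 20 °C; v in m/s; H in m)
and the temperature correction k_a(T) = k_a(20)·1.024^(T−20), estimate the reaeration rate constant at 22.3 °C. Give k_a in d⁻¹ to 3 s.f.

k_a(20) = 3.93 × 0.344^0.5 / 2.95^1.5 = 3.93 × 0.5865 / 5.067 = 0.4549 d⁻¹.
k_a(22.3) = 0.4549 × 1.024^(22.3−20) = 0.4549 × 1.056 = 0.4804 d⁻¹.

k_a ≈ 0.480 d⁻¹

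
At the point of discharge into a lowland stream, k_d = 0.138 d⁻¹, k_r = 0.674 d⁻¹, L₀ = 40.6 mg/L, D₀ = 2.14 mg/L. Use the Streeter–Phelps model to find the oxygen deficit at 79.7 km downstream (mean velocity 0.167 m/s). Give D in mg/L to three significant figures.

D ≈ 4.68 mg/L

Travel time t = x/v = 79.7 km / (0.167 m/s) = 79700 m / 0.167 m/s = 477200 s = 5.524 d.
k_d L₀/(k_r−k_d) = 0.138×40.6/(0.674−0.138) = 5.603/0.5360 = 10.45 mg/L.
e^(−k_d t) = e^(−0.138×5.524) = 0.4666; e^(−k_r t) = e^(−0.674×5.524) = 0.02416.
D = 10.45 × (0.4666 − 0.02416) + 2.14 × 0.02416 = 4.625 + 0.05171 = 4.677 mg/L.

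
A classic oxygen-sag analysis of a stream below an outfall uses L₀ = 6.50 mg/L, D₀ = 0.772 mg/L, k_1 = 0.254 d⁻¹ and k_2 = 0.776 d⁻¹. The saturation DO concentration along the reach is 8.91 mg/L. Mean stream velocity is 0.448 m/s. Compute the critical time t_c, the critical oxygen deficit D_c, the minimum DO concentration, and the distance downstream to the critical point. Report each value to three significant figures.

t_c ≈ 1.60 d; D_c ≈ 1.42 mg/L; min DO ≈ 7.49 mg/L; x_c ≈ 62.1 km

At the critical point dD/dt = 0, so k_1 L₀ e^(−k_1 t) = k_2 D. Substituting D(t) from the Streeter–Phelps equation and solving for t gives
t_c = ln[(k_2/k_1)(1 − D₀(k_2−k_1)/(k_1 L₀))] / (k_2−k_1).
Here k_2−k_1 = 0.5220 d⁻¹ and 1 − D₀(k_2−k_1)/(k_1 L₀) = 1 − 0.772×0.5220/(0.254×6.50) = 0.7559, so
t_c = ln(3.055 × 0.7559) / 0.5220 = 0.8370 / 0.5220 = 1.603 d.
D_c = (k_1/k_2) L₀ e^(−k_1 t_c) = (0.254/0.776) × 6.50 × e^(−0.254×1.603) = 0.3273 × 6.50 × 0.6655 = 1.416 mg/L.
Minimum DO = C_s − D_c = 8.91 − 1.416 = 7.494 mg/L.
x_c = v t_c = 0.448 m/s × 1.603 d × 86400 s/d = 62060 m ≈ 62.1 km.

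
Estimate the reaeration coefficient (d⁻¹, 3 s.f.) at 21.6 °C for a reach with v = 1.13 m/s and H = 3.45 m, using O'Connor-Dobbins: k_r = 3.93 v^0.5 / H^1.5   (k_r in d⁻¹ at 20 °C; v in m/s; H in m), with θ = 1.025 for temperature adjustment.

k_r ≈ 0.678 d⁻¹

k_r(20) = 3.93 × 1.13^0.5 / 3.45^1.5 = 3.93 × 1.063 / 6.408 = 0.6519 d⁻¹.
k_r(21.6) = 0.6519 × 1.025^(21.6−20) = 0.6519 × 1.040 = 0.6782 d⁻¹.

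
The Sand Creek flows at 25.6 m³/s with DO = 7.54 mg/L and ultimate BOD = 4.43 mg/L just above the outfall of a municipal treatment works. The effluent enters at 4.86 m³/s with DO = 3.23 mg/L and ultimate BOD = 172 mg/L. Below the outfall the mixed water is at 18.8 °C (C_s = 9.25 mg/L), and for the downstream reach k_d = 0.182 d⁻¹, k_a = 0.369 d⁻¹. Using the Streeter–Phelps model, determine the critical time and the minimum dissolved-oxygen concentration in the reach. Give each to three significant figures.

t_c ≈ 3.34 d; minimum DO ≈ 0.879 mg/L

Mixed DO = (25.6×7.54 + 4.86×3.23)/(25.6+4.86) = 208.7/30.46 = 6.852 mg/L.
Mixed L₀ = (25.6×4.43 + 4.86×172)/(30.46) = 949.3/30.46 = 31.17 mg/L.
Initial deficit D₀ = C_s − DO₀ = 9.25 − 6.852 = 2.398 mg/L.
t_c = (1/0.1870) ln[(0.369/0.182)(1 − 2.398×0.1870/(0.182×31.17))] = 5.348 × ln(1.867) = 3.339 d.
D_c = (0.182/0.369) × 31.17 × e^(−0.182×3.339) = 0.4932 × 31.17 × 0.5446 = 8.371 mg/L.
Minimum DO = 9.25 − 8.371 = 0.8788 mg/L.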